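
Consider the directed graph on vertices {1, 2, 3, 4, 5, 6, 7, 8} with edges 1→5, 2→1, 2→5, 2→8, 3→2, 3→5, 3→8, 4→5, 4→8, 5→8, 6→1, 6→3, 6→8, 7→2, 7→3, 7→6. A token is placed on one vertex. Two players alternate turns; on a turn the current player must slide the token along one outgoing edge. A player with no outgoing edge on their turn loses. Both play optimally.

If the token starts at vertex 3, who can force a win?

The first player wins.

Label each position W (a win for the player to move) or L (a loss). A position with no legal move is L; any other position is W exactly when some move reaches an L, and L when every move reaches a W.
Every edge goes from a vertex to one that appears earlier in the order 8, 5, 1, 4, 2, 3, 6, 7, so processing vertices in that order labels each vertex after all of its successors.
8: no outgoing edge → L
5: can move to 8, which is L ⇒ W
1: the only move is to 5(W), a W ⇒ L
4: can move to 8, which is L ⇒ W
2: can move to 1, which is L ⇒ W
3: can move to 8, which is L ⇒ W
6: can move to 1, which is L ⇒ W
7: moves to 6(W), 3(W), 2(W); every one is W ⇒ L
From 3 the player to move can move to 8, reaching an L position.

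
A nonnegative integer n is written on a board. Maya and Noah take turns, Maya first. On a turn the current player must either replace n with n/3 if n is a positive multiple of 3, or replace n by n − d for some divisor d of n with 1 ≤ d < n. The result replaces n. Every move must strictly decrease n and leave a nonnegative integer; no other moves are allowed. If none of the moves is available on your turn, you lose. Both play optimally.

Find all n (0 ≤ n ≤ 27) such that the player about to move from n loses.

Classify positions by backward induction: terminal positions (no move available) are L. From any other position, the mover wins iff some move reaches an L.
n=0: no move → L
n=1: no move → L
n=2: W (go to 1, an L position)
n=3: W (go to 1, an L position)
n=4: L (options 2(W), 3(W) are all W)
n=5: W (go to 4, an L position)
n=6: W (go to 4, an L position)
n=7: L (sole option 6(W) is W)
n=8: W (go to 4, an L position)
n=9: L (options 3(W), 6(W), 8(W) are all W)
n=10: W (go to 9, an L position)
n=11: L (sole option 10(W) is W)
n=12: W (go to 4, an L position)
n=13: L (sole option 12(W) is W)
n=14: W (go to 7, an L position)
n=15: L (options 5(W), 10(W), 12(W), 14(W) are all W)
n=16: W (go to 15, an L position)
n=17: L (sole option 16(W) is W)
n=18: W (go to 9, an L position)
n=19: L (sole option 18(W) is W)
n=20: W (go to 15, an L position)
n=21: W (go to 7, an L position)
n=22: W (go to 11, an L position)
n=23: L (sole option 22(W) is W)
n=24: W (go to 23, an L position)
n=25: L (options 20(W), 24(W) are all W)
n=26: W (go to 13, an L position)
n=27: W (go to 9, an L position)
The losing starting values of n are exactly the entries labelled L in this table (12 of them).

0, 1, 4, 7, 9, 11, 13, 15, 17, 19, 23, 25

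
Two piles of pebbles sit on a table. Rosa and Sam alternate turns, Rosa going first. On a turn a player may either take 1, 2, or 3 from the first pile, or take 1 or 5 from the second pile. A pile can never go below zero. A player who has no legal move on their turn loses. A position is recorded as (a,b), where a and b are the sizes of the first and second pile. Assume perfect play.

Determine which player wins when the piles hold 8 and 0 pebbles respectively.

Sam wins.

Build the W/L table. Terminal = L. A non-terminal position is W if it has a move to some L; otherwise it is L.
No move ever increases a pile, so every position that can arise here has a ≤ 8 and b ≤ 0; it is enough to label the cells with 0 ≤ a ≤ 8 and 0 ≤ b ≤ 0.
Every move lowers a or b (never raises either), so fill the grid row by row in increasing a, and left to right within a row: each cell's successors are then already labelled.
      b=0
a=0:    L
a=1:    W
a=2:    W
a=3:    W
a=4:    L
a=5:    W
a=6:    W
a=7:    W
a=8:    L
Cells with no legal move (terminal, hence L): (0,0).
The remaining L cells, each justified by listing all of its moves:
(4,0): moves to (3,0)(W), (2,0)(W), (1,0)(W); every one is W ⇒ L
(8,0): moves to (7,0)(W), (6,0)(W), (5,0)(W); every one is W ⇒ L
Every other cell has at least one move into one of the L cells above, so it is W.
The starting position (8,0) is L: whatever Rosa does, the opponent receives a W position.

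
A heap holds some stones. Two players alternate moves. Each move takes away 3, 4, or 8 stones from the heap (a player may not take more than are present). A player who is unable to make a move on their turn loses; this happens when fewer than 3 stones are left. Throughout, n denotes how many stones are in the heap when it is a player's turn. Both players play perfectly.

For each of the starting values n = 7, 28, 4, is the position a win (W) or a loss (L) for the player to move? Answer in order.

7: L, 28: W, 4: W

Work bottom-up. With no move the player to move loses. Otherwise the position is W if at least one move leads to an L position for the opponent, and L if every move leads to a W.
n=0: no move → L
n=1: no move → L
n=2: no move → L
n=3: can move to 0, which is L ⇒ W
n=4: can move to 1, which is L ⇒ W
n=5: can move to 2, which is L ⇒ W
n=6: can move to 2, which is L ⇒ W
n=7: moves to 4(W), 3(W); every one is W ⇒ L
n=8: can move to 0, which is L ⇒ W
n=9: can move to 1, which is L ⇒ W
n=10: can move to 7, which is L ⇒ W
n=11: can move to 7, which is L ⇒ W
n=12: moves to 9(W), 8(W), 4(W); every one is W ⇒ L
n=13: moves to 10(W), 9(W), 5(W); every one is W ⇒ L
n=14: moves to 11(W), 10(W), 6(W); every one is W ⇒ L
n=15: can move to 12, which is L ⇒ W
n=16: can move to 13, which is L ⇒ W
n=17: can move to 14, which is L ⇒ W
n=18: can move to 14, which is L ⇒ W
n=19: moves to 16(W), 15(W), 11(W); every one is W ⇒ L
n=20: can move to 12, which is L ⇒ W
n=21: can move to 13, which is L ⇒ W
n=22: can move to 19, which is L ⇒ W
n=23: can move to 19, which is L ⇒ W
n=24: moves to 21(W), 20(W), 16(W); every one is W ⇒ L
n=25: moves to 22(W), 21(W), 17(W); every one is W ⇒ L
n=26: moves to 23(W), 22(W), 18(W); every one is W ⇒ L
n=27: can move to 24, which is L ⇒ W
n=28: can move to 25, which is L ⇒ W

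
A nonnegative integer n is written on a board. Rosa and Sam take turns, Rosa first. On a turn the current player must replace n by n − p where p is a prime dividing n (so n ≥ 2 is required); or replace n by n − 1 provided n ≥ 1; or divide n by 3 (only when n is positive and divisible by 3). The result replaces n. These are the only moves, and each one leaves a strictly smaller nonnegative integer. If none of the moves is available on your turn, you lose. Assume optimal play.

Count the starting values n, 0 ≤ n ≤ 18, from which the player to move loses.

Work bottom-up. With no move the player to move loses. Otherwise the position is W if at least one move leads to an L position for the opponent, and L if every move leads to a W.
n=0: no move → L
n=1: W (go to 0, an L position)
n=2: W (go to 0, an L position)
n=3: W (go to 0, an L position)
n=4: L (options 2(W), 3(W) are all W)
n=5: W (go to 0, an L position)
n=6: W (go to 4, an L position)
n=7: W (go to 0, an L position)
n=8: L (options 6(W), 7(W) are all W)
n=9: W (go to 8, an L position)
n=10: W (go to 8, an L position)
n=11: W (go to 0, an L position)
n=12: W (go to 4, an L position)
n=13: W (go to 0, an L position)
n=14: L (options 7(W), 12(W), 13(W) are all W)
n=15: W (go to 14, an L position)
n=16: W (go to 14, an L position)
n=17: W (go to 0, an L position)
n=18: L (options 6(W), 15(W), 16(W), 17(W) are all W)
L entries with 0 ≤ n ≤ 18: n = 0, 4, 8, 14, 18; that makes 5.

5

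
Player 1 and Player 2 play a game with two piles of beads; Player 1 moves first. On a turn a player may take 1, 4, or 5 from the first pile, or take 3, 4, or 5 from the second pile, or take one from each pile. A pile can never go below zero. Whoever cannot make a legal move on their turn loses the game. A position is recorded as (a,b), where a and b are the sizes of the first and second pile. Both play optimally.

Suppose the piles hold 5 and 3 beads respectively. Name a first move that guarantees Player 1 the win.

Move to (4,3).

Build the W/L table. Terminal = L. A non-terminal position is W if it has a move to some L; otherwise it is L.
No move ever increases a pile, so every position that can arise here has a ≤ 5 and b ≤ 3; it is enough to label the cells with 0 ≤ a ≤ 5 and 0 ≤ b ≤ 3.
Every move lowers a or b (never raises either), so fill the grid row by row in increasing a, and left to right within a row: each cell's successors are then already labelled.
      b=0  b=1  b=2  b=3
a=0:    L    L    L    W
a=1:    W    W    W    W
a=2:    L    L    L    W
a=3:    W    W    W    W
a=4:    W    W    W    L
a=5:    W    W    W    W
Cells with no legal move (terminal, hence L): (0,0), (0,1), (0,2).
The remaining L cells, each justified by listing all of its moves:
(2,0): L (sole option (1,0)(W) is W)
(2,1): L (options (1,1)(W), (1,0)(W) are all W)
(2,2): L (options (1,2)(W), (1,1)(W) are all W)
(4,3): L (options (3,3)(W), (0,3)(W), (4,0)(W), (3,2)(W) are all W)
Every other cell has at least one move into one of the L cells above, so it is W.
From (5,3), the L positions reachable in one move are: (4,3).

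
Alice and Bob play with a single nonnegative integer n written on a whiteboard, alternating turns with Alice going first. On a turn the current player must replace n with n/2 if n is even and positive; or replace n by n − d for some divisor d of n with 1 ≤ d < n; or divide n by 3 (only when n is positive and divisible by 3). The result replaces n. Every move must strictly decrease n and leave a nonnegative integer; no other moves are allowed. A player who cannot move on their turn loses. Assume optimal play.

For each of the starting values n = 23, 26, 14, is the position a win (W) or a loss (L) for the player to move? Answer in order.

Use the standard recursion: the mover loses at a terminal position; elsewhere, the mover wins exactly when some move hands the opponent an L position.
n=0: no move → L
n=1: no move → L
n=2: can move to 1, which is L ⇒ W
n=3: can move to 1, which is L ⇒ W
n=4: moves to 2(W), 3(W); every one is W ⇒ L
n=5: can move to 4, which is L ⇒ W
n=6: can move to 4, which is L ⇒ W
n=7: the only move is to 6(W), a W ⇒ L
n=8: can move to 4, which is L ⇒ W
n=9: moves to 3(W), 6(W), 8(W); every one is W ⇒ L
n=10: can move to 9, which is L ⇒ W
n=11: the only move is to 10(W), a W ⇒ L
n=12: can move to 4, which is L ⇒ W
n=13: the only move is to 12(W), a W ⇒ L
n=14: can move to 7, which is L ⇒ W
n=15: moves to 5(W), 10(W), 12(W), 14(W); every one is W ⇒ L
n=16: can move to 15, which is L ⇒ W
n=17: the only move is to 16(W), a W ⇒ L
n=18: can move to 9, which is L ⇒ W
n=19: the only move is to 18(W), a W ⇒ L
n=20: can move to 15, which is L ⇒ W
n=21: can move to 7, which is L ⇒ W
n=22: can move to 11, which is L ⇒ W
n=23: the only move is to 22(W), a W ⇒ L
n=24: can move to 23, which is L ⇒ W
n=25: moves to 20(W), 24(W); every one is W ⇒ L
n=26: can move to 13, which is L ⇒ W

23: L, 26: W, 14: W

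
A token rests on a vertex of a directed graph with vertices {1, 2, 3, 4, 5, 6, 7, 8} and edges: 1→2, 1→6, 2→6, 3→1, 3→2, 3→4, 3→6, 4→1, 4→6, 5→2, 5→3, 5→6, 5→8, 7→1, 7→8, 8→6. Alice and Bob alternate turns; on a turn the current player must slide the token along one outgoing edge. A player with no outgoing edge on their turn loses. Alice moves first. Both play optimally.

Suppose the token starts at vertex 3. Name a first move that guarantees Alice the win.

Move to 6.

Positions with no move are L. A position that does have a move is losing for the player to move precisely when every available move leads to a winning position for the opponent. Fill in the labels:
Every edge goes from a vertex to one that appears earlier in the order 6, 2, 1, 8, 4, 3, 7, 5, so processing vertices in that order labels each vertex after all of its successors.
6: no outgoing edge → L
2: can move to 6, which is L ⇒ W
1: can move to 6, which is L ⇒ W
8: can move to 6, which is L ⇒ W
4: can move to 6, which is L ⇒ W
3: can move to 6, which is L ⇒ W
7: moves to 8(W), 1(W); every one is W ⇒ L
5: can move to 6, which is L ⇒ W
From 3, the L positions reachable in one move are: 6.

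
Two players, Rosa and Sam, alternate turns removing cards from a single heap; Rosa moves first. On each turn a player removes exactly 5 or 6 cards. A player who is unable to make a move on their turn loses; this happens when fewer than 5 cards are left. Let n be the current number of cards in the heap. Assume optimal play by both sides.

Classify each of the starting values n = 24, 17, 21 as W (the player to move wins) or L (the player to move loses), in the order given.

Label each position W (a win for the player to move) or L (a loss). A position with no legal move is L; any other position is W exactly when some move reaches an L, and L when every move reaches a W.
n=0: no move → L
n=1: no move → L
n=2: no move → L
n=3: no move → L
n=4: no move → L
n=5: can move to 0, which is L ⇒ W
n=6: can move to 1, which is L ⇒ W
n=7: can move to 2, which is L ⇒ W
n=8: can move to 3, which is L ⇒ W
n=9: can move to 4, which is L ⇒ W
n=10: can move to 4, which is L ⇒ W
n=11: moves to 6(W), 5(W); every one is W ⇒ L
n=12: moves to 7(W), 6(W); every one is W ⇒ L
n=13: moves to 8(W), 7(W); every one is W ⇒ L
n=14: moves to 9(W), 8(W); every one is W ⇒ L
n=15: moves to 10(W), 9(W); every one is W ⇒ L
n=16: can move to 11, which is L ⇒ W
n=17: can move to 12, which is L ⇒ W
n=18: can move to 13, which is L ⇒ W
n=19: can move to 14, which is L ⇒ W
n=20: can move to 15, which is L ⇒ W
n=21: can move to 15, which is L ⇒ W
n=22: moves to 17(W), 16(W); every one is W ⇒ L
n=23: moves to 18(W), 17(W); every one is W ⇒ L
n=24: moves to 19(W), 18(W); every one is W ⇒ L

24: L, 17: W, 21: W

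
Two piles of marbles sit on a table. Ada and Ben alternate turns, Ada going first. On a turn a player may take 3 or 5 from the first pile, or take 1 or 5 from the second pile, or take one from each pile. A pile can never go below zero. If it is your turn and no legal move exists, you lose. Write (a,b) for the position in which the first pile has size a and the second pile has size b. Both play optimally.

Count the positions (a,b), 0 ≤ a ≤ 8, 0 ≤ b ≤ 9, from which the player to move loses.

35

Use the standard recursion: the mover loses at a terminal position; elsewhere, the mover wins exactly when some move hands the opponent an L position.
Every move lowers a or b (never raises either), so fill the grid row by row in increasing a, and left to right within a row: each cell's successors are then already labelled.
      b=0  b=1  b=2  b=3  b=4  b=5  b=6  b=7  b=8  b=9
a=0:    L    W    L    W    L    W    L    W    L    W
a=1:    L    W    L    W    L    W    L    W    L    W
a=2:    L    W    L    W    L    W    L    W    L    W
a=3:    W    W    W    W    W    W    W    W    W    W
a=4:    W    L    W    L    W    L    W    L    W    L
a=5:    W    L    W    L    W    L    W    L    W    L
a=6:    W    L    W    L    W    L    W    L    W    L
a=7:    W    W    W    W    W    W    W    W    W    W
a=8:    L    W    L    W    L    W    L    W    L    W
Cells with no legal move (terminal, hence L): (0,0), (1,0), (2,0).
The remaining L cells, each justified by listing all of its moves:
(0,2): L (sole option (0,1)(W) is W)
(0,4): L (sole option (0,3)(W) is W)
(0,6): L (options (0,5)(W), (0,1)(W) are all W)
(0,8): L (options (0,7)(W), (0,3)(W) are all W)
(1,2): L (options (1,1)(W), (0,1)(W) are all W)
(1,4): L (options (1,3)(W), (0,3)(W) are all W)
(1,6): L (options (1,5)(W), (1,1)(W), (0,5)(W) are all W)
(1,8): L (options (1,7)(W), (1,3)(W), (0,7)(W) are all W)
(2,2): L (options (2,1)(W), (1,1)(W) are all W)
(2,4): L (options (2,3)(W), (1,3)(W) are all W)
(2,6): L (options (2,5)(W), (2,1)(W), (1,5)(W) are all W)
(2,8): L (options (2,7)(W), (2,3)(W), (1,7)(W) are all W)
(4,1): L (options (1,1)(W), (4,0)(W), (3,0)(W) are all W)
(4,3): L (options (1,3)(W), (4,2)(W), (3,2)(W) are all W)
(4,5): L (options (1,5)(W), (4,4)(W), (4,0)(W), (3,4)(W) are all W)
(4,7): L (options (1,7)(W), (4,6)(W), (4,2)(W), (3,6)(W) are all W)
(4,9): L (options (1,9)(W), (4,8)(W), (4,4)(W), (3,8)(W) are all W)
(5,1): L (options (2,1)(W), (0,1)(W), (5,0)(W), (4,0)(W) are all W)
(5,3): L (options (2,3)(W), (0,3)(W), (5,2)(W), (4,2)(W) are all W)
(5,5): L (options (2,5)(W), (0,5)(W), (5,4)(W), (5,0)(W), (4,4)(W) are all W)
(5,7): L (options (2,7)(W), (0,7)(W), (5,6)(W), (5,2)(W), (4,6)(W) are all W)
(5,9): L (options (2,9)(W), (0,9)(W), (5,8)(W), (5,4)(W), (4,8)(W) are all W)
(6,1): L (options (3,1)(W), (1,1)(W), (6,0)(W), (5,0)(W) are all W)
(6,3): L (options (3,3)(W), (1,3)(W), (6,2)(W), (5,2)(W) are all W)
(6,5): L (options (3,5)(W), (1,5)(W), (6,4)(W), (6,0)(W), (5,4)(W) are all W)
(6,7): L (options (3,7)(W), (1,7)(W), (6,6)(W), (6,2)(W), (5,6)(W) are all W)
(6,9): L (options (3,9)(W), (1,9)(W), (6,8)(W), (6,4)(W), (5,8)(W) are all W)
(8,0): L (options (5,0)(W), (3,0)(W) are all W)
(8,2): L (options (5,2)(W), (3,2)(W), (8,1)(W), (7,1)(W) are all W)
(8,4): L (options (5,4)(W), (3,4)(W), (8,3)(W), (7,3)(W) are all W)
(8,6): L (options (5,6)(W), (3,6)(W), (8,5)(W), (8,1)(W), (7,5)(W) are all W)
(8,8): L (options (5,8)(W), (3,8)(W), (8,7)(W), (8,3)(W), (7,7)(W) are all W)
Every other cell has at least one move into one of the L cells above, so it is W.
L cells per row: a=0: 5, a=1: 5, a=2: 5, a=3: 0, a=4: 5, a=5: 5, a=6: 5, a=7: 0, a=8: 5; total 35.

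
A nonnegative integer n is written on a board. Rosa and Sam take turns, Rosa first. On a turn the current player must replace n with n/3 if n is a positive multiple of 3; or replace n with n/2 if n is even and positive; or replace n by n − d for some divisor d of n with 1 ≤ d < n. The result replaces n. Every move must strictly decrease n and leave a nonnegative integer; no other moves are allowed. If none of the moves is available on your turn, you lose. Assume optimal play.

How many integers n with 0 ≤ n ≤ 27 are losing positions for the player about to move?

12

Label each position W (a win for the player to move) or L (a loss). A position with no legal move is L; any other position is W exactly when some move reaches an L, and L when every move reaches a W.
n=0: no move → L
n=1: no move → L
n=2: reaches L-position 1 → W
n=3: reaches L-position 1 → W
n=4: only reaches 2(W), 3(W), all W → L
n=5: reaches L-position 4 → W
n=6: reaches L-position 4 → W
n=7: only reaches 6(W), which is W → L
n=8: reaches L-position 4 → W
n=9: only reaches 3(W), 6(W), 8(W), all W → L
n=10: reaches L-position 9 → W
n=11: only reaches 10(W), which is W → L
n=12: reaches L-position 4 → W
n=13: only reaches 12(W), which is W → L
n=14: reaches L-position 7 → W
n=15: only reaches 5(W), 10(W), 12(W), 14(W), all W → L
n=16: reaches L-position 15 → W
n=17: only reaches 16(W), which is W → L
n=18: reaches L-position 9 → W
n=19: only reaches 18(W), which is W → L
n=20: reaches L-position 15 → W
n=21: reaches L-position 7 → W
n=22: reaches L-position 11 → W
n=23: only reaches 22(W), which is W → L
n=24: reaches L-position 23 → W
n=25: only reaches 20(W), 24(W), all W → L
n=26: reaches L-position 13 → W
n=27: reaches L-position 9 → W
L entries with 0 ≤ n ≤ 27: n = 0, 1, 4, 7, 9, 11, 13, 15, 17, 19, 23, 25; that makes 12.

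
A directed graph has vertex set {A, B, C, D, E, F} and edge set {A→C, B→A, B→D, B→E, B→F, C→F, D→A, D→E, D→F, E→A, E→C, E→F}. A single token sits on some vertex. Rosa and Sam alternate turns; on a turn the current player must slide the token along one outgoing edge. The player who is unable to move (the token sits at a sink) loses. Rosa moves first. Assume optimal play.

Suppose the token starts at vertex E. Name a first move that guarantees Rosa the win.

Classify positions by backward induction: terminal positions (no move available) are L. From any other position, the mover wins iff some move reaches an L.
Every edge goes from a vertex to one that appears earlier in the order F, C, A, E, D, B, so processing vertices in that order labels each vertex after all of its successors.
F: no outgoing edge → L
C: can move to F, which is L ⇒ W
A: the only move is to C(W), a W ⇒ L
E: can move to A, which is L ⇒ W
D: can move to A, which is L ⇒ W
B: can move to A, which is L ⇒ W
From E, the L positions reachable in one move are: A, F. Any move reaching one of these is winning.

Move to A.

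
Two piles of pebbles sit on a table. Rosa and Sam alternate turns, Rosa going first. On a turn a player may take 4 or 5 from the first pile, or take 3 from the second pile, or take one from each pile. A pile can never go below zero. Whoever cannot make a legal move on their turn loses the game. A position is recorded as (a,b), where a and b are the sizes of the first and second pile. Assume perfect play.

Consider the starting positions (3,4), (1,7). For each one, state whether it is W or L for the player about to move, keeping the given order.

(3,4): L, (1,7): W

Build the W/L table. Terminal = L. A non-terminal position is W if it has a move to some L; otherwise it is L.
No move ever increases a pile, so every position that can arise here has a ≤ 3 and b ≤ 7; it is enough to label the cells with 0 ≤ a ≤ 3 and 0 ≤ b ≤ 7.
Every move lowers a or b (never raises either), so fill the grid row by row in increasing a, and left to right within a row: each cell's successors are then already labelled.
      b=0  b=1  b=2  b=3  b=4  b=5  b=6  b=7
a=0:    L    L    L    W    W    W    L    L
a=1:    L    W    W    W    L    L    L    W
a=2:    L    W    L    W    L    W    W    W
a=3:    L    W    L    W    L    W    L    W
Cells with no legal move (terminal, hence L): (0,0), (0,1), (0,2), (1,0), (2,0), (3,0).
The remaining L cells, each justified by listing all of its moves:
(0,6): →(0,3)(W) only, which is W, so L
(0,7): →(0,4)(W) only, which is W, so L
(1,4): →(1,1)(W), (0,3)(W) — all W, so L
(1,5): →(1,2)(W), (0,4)(W) — all W, so L
(1,6): →(1,3)(W), (0,5)(W) — all W, so L
(2,2): →(1,1)(W) only, which is W, so L
(2,4): →(2,1)(W), (1,3)(W) — all W, so L
(3,2): →(2,1)(W) only, which is W, so L
(3,4): →(3,1)(W), (2,3)(W) — all W, so L
(3,6): →(3,3)(W), (2,5)(W) — all W, so L
Every other cell has at least one move into one of the L cells above, so it is W.
(3,4): one of the L cells justified above, so L
(1,7): the move to (1,4) reaches an L cell, so W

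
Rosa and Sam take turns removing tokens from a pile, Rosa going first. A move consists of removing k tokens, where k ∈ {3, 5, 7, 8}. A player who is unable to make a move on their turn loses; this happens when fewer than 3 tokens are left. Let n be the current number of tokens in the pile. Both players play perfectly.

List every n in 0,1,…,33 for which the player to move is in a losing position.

Label each position W (a win for the player to move) or L (a loss). A position with no legal move is L; any other position is W exactly when some move reaches an L, and L when every move reaches a W.
n=0: no move → L
n=1: no move → L
n=2: no move → L
n=3: reaches L-position 0 → W
n=4: reaches L-position 1 → W
n=5: reaches L-position 2 → W
n=6: reaches L-position 1 → W
n=7: reaches L-position 2 → W
n=8: reaches L-position 1 → W
n=9: reaches L-position 2 → W
n=10: reaches L-position 2 → W
n=11: only reaches 8(W), 6(W), 4(W), 3(W), all W → L
n=12: only reaches 9(W), 7(W), 5(W), 4(W), all W → L
n=13: only reaches 10(W), 8(W), 6(W), 5(W), all W → L
n=14: reaches L-position 11 → W
n=15: reaches L-position 12 → W
n=16: reaches L-position 13 → W
n=17: reaches L-position 12 → W
n=18: reaches L-position 13 → W
n=19: reaches L-position 12 → W
n=20: reaches L-position 13 → W
n=21: reaches L-position 13 → W
n=22: only reaches 19(W), 17(W), 15(W), 14(W), all W → L
n=23: only reaches 20(W), 18(W), 16(W), 15(W), all W → L
n=24: only reaches 21(W), 19(W), 17(W), 16(W), all W → L
n=25: reaches L-position 22 → W
n=26: reaches L-position 23 → W
n=27: reaches L-position 24 → W
n=28: reaches L-position 23 → W
n=29: reaches L-position 24 → W
n=30: reaches L-position 23 → W
n=31: reaches L-position 24 → W
n=32: reaches L-position 24 → W
n=33: only reaches 30(W), 28(W), 26(W), 25(W), all W → L
Reading off the rows marked L gives the requested list; there are 10 such values of n.

0, 1, 2, 11, 12, 13, 22, 23, 24, 33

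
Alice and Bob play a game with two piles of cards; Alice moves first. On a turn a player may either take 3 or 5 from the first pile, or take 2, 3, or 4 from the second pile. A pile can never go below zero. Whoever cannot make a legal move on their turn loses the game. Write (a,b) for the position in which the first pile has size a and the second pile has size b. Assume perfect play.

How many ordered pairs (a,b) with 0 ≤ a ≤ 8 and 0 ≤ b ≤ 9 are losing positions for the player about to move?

Label each position W (a win for the player to move) or L (a loss). A position with no legal move is L; any other position is W exactly when some move reaches an L, and L when every move reaches a W.
Every move lowers a or b (never raises either), so fill the grid row by row in increasing a, and left to right within a row: each cell's successors are then already labelled.
      b=0  b=1  b=2  b=3  b=4  b=5  b=6  b=7  b=8  b=9
a=0:    L    L    W    W    W    W    L    L    W    W
a=1:    L    L    W    W    W    W    L    L    W    W
a=2:    L    L    W    W    W    W    L    L    W    W
a=3:    W    W    L    L    W    W    W    W    L    L
a=4:    W    W    L    L    W    W    W    W    L    L
a=5:    W    W    L    L    W    W    W    W    L    L
a=6:    W    W    W    W    L    L    W    W    W    W
a=7:    W    W    W    W    L    L    W    W    W    W
a=8:    L    L    W    W    W    W    L    L    W    W
Cells with no legal move (terminal, hence L): (0,0), (0,1), (1,0), (1,1), (2,0), (2,1).
The remaining L cells, each justified by listing all of its moves:
(0,6): →(0,4)(W), (0,3)(W), (0,2)(W) — all W, so L
(0,7): →(0,5)(W), (0,4)(W), (0,3)(W) — all W, so L
(1,6): →(1,4)(W), (1,3)(W), (1,2)(W) — all W, so L
(1,7): →(1,5)(W), (1,4)(W), (1,3)(W) — all W, so L
(2,6): →(2,4)(W), (2,3)(W), (2,2)(W) — all W, so L
(2,7): →(2,5)(W), (2,4)(W), (2,3)(W) — all W, so L
(3,2): →(0,2)(W), (3,0)(W) — all W, so L
(3,3): →(0,3)(W), (3,1)(W), (3,0)(W) — all W, so L
(3,8): →(0,8)(W), (3,6)(W), (3,5)(W), (3,4)(W) — all W, so L
(3,9): →(0,9)(W), (3,7)(W), (3,6)(W), (3,5)(W) — all W, so L
(4,2): →(1,2)(W), (4,0)(W) — all W, so L
(4,3): →(1,3)(W), (4,1)(W), (4,0)(W) — all W, so L
(4,8): →(1,8)(W), (4,6)(W), (4,5)(W), (4,4)(W) — all W, so L
(4,9): →(1,9)(W), (4,7)(W), (4,6)(W), (4,5)(W) — all W, so L
(5,2): →(2,2)(W), (0,2)(W), (5,0)(W) — all W, so L
(5,3): →(2,3)(W), (0,3)(W), (5,1)(W), (5,0)(W) — all W, so L
(5,8): →(2,8)(W), (0,8)(W), (5,6)(W), (5,5)(W), (5,4)(W) — all W, so L
(5,9): →(2,9)(W), (0,9)(W), (5,7)(W), (5,6)(W), (5,5)(W) — all W, so L
(6,4): →(3,4)(W), (1,4)(W), (6,2)(W), (6,1)(W), (6,0)(W) — all W, so L
(6,5): →(3,5)(W), (1,5)(W), (6,3)(W), (6,2)(W), (6,1)(W) — all W, so L
(7,4): →(4,4)(W), (2,4)(W), (7,2)(W), (7,1)(W), (7,0)(W) — all W, so L
(7,5): →(4,5)(W), (2,5)(W), (7,3)(W), (7,2)(W), (7,1)(W) — all W, so L
(8,0): →(5,0)(W), (3,0)(W) — all W, so L
(8,1): →(5,1)(W), (3,1)(W) — all W, so L
(8,6): →(5,6)(W), (3,6)(W), (8,4)(W), (8,3)(W), (8,2)(W) — all W, so L
(8,7): →(5,7)(W), (3,7)(W), (8,5)(W), (8,4)(W), (8,3)(W) — all W, so L
Every other cell has at least one move into one of the L cells above, so it is W.
L cells per row: a=0: 4, a=1: 4, a=2: 4, a=3: 4, a=4: 4, a=5: 4, a=6: 2, a=7: 2, a=8: 4; total 32.

32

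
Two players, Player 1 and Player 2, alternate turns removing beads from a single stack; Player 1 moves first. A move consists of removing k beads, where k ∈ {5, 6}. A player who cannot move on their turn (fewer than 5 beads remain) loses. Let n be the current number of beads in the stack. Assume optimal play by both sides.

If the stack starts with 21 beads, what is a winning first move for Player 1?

Work bottom-up. With no move the player to move loses. Otherwise the position is W if at least one move leads to an L position for the opponent, and L if every move leads to a W.
n=0: no move → L
n=1: no move → L
n=2: no move → L
n=3: no move → L
n=4: no move → L
n=5: can move to 0, which is L ⇒ W
n=6: can move to 1, which is L ⇒ W
n=7: can move to 2, which is L ⇒ W
n=8: can move to 3, which is L ⇒ W
n=9: can move to 4, which is L ⇒ W
n=10: can move to 4, which is L ⇒ W
n=11: moves to 6(W), 5(W); every one is W ⇒ L
n=12: moves to 7(W), 6(W); every one is W ⇒ L
n=13: moves to 8(W), 7(W); every one is W ⇒ L
n=14: moves to 9(W), 8(W); every one is W ⇒ L
n=15: moves to 10(W), 9(W); every one is W ⇒ L
n=16: can move to 11, which is L ⇒ W
n=17: can move to 12, which is L ⇒ W
n=18: can move to 13, which is L ⇒ W
n=19: can move to 14, which is L ⇒ W
n=20: can move to 15, which is L ⇒ W
n=21: can move to 15, which is L ⇒ W
From 21, the L positions reachable in one move are: 15.

Remove 6, leaving 15.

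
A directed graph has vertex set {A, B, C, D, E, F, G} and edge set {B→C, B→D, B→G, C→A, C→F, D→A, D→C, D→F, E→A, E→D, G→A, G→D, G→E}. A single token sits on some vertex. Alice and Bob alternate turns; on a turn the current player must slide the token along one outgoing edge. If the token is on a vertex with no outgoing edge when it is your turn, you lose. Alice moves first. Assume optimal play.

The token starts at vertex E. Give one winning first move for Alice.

Move to A.

Work bottom-up. With no move the player to move loses. Otherwise the position is W if at least one move leads to an L position for the opponent, and L if every move leads to a W.
Every edge goes from a vertex to one that appears earlier in the order F, A, C, D, E, G, B, so processing vertices in that order labels each vertex after all of its successors.
F: no outgoing edge → L
A: no outgoing edge → L
C: reaches L-position A → W
D: reaches L-position A → W
E: reaches L-position A → W
G: reaches L-position A → W
B: only reaches G(W), D(W), C(W), all W → L
From E, the L positions reachable in one move are: A.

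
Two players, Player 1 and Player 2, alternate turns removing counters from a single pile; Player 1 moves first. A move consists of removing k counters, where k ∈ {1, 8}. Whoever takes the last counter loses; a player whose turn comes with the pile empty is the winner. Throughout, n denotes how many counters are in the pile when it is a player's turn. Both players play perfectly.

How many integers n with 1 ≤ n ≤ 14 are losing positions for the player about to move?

Label each position W (a win for the player to move) or L (a loss). A position with no legal move is W; any other position is W exactly when some move reaches an L, and L when every move reaches a W.
n=0: no move; the opponent has just taken the last counter and therefore loses → W
n=1: L (sole option 0(W) is W)
n=2: W (go to 1, an L position)
n=3: L (sole option 2(W) is W)
n=4: W (go to 3, an L position)
n=5: L (sole option 4(W) is W)
n=6: W (go to 5, an L position)
n=7: L (sole option 6(W) is W)
n=8: W (go to 7, an L position)
n=9: W (go to 1, an L position)
n=10: L (options 9(W), 2(W) are all W)
n=11: W (go to 10, an L position)
n=12: L (options 11(W), 4(W) are all W)
n=13: W (go to 12, an L position)
n=14: L (options 13(W), 6(W) are all W)
L entries with 1 ≤ n ≤ 14 (the range starts at n=1): n = 1, 3, 5, 7, 10, 12, 14; that makes 7.

7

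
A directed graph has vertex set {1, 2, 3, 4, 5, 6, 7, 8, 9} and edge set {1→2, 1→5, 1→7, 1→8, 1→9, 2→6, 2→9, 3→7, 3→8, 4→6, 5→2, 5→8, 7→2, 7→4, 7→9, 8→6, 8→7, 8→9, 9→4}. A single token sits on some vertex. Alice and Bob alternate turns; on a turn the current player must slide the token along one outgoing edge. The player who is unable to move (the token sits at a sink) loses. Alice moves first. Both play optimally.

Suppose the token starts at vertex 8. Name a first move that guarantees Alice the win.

Move to 9.

Work bottom-up. With no move the player to move loses. Otherwise the position is W if at least one move leads to an L position for the opponent, and L if every move leads to a W.
Every edge goes from a vertex to one that appears earlier in the order 6, 4, 9, 2, 7, 8, 5, 1, 3, so processing vertices in that order labels each vertex after all of its successors.
6: no outgoing edge → L
4: can move to 6, which is L ⇒ W
9: the only move is to 4(W), a W ⇒ L
2: can move to 9, which is L ⇒ W
7: can move to 9, which is L ⇒ W
8: can move to 9, which is L ⇒ W
5: moves to 8(W), 2(W); every one is W ⇒ L
1: can move to 5, which is L ⇒ W
3: moves to 8(W), 7(W); every one is W ⇒ L
From 8, the L positions reachable in one move are: 9, 6. Any move reaching one of these is winning.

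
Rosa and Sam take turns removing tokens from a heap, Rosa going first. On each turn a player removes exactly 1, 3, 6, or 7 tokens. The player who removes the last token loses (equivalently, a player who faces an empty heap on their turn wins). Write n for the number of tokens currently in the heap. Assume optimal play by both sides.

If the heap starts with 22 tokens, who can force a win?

Work bottom-up. With no move the player to move wins. Otherwise the position is W if at least one move leads to an L position for the opponent, and L if every move leads to a W.
n=0: no move; the opponent has just taken the last token and therefore loses → W
n=1: →0(W) only, which is W, so L
n=2: →1(L), so W
n=3: →2(W), 0(W) — all W, so L
n=4: →3(L), so W
n=5: →4(W), 2(W) — all W, so L
n=6: →5(L), so W
n=7: →1(L), so W
n=8: →5(L), so W
n=9: →3(L), so W
n=10: →3(L), so W
n=11: →5(L), so W
n=12: →5(L), so W
n=13: →12(W), 10(W), 7(W), 6(W) — all W, so L
n=14: →13(L), so W
n=15: →14(W), 12(W), 9(W), 8(W) — all W, so L
n=16: →15(L), so W
n=17: →16(W), 14(W), 11(W), 10(W) — all W, so L
n=18: →17(L), so W
n=19: →13(L), so W
n=20: →17(L), so W
n=21: →15(L), so W
n=22: →15(L), so W
The starting position 22 is W: Rosa should remove 7, leaving 15, handing over an L position.

Rosa wins.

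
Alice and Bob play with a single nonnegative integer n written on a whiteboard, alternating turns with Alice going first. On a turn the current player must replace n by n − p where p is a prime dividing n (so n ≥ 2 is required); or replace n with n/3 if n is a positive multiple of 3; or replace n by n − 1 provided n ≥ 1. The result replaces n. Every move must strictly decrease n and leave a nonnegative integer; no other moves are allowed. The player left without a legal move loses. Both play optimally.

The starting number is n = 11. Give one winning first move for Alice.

Move to 0.

Build the W/L table. Terminal = L. A non-terminal position is W if it has a move to some L; otherwise it is L.
n=0: no move → L
n=1: W (go to 0, an L position)
n=2: W (go to 0, an L position)
n=3: W (go to 0, an L position)
n=4: L (options 2(W), 3(W) are all W)
n=5: W (go to 0, an L position)
n=6: W (go to 4, an L position)
n=7: W (go to 0, an L position)
n=8: L (options 6(W), 7(W) are all W)
n=9: W (go to 8, an L position)
n=10: W (go to 8, an L position)
n=11: W (go to 0, an L position)
From 11, the L positions reachable in one move are: 0.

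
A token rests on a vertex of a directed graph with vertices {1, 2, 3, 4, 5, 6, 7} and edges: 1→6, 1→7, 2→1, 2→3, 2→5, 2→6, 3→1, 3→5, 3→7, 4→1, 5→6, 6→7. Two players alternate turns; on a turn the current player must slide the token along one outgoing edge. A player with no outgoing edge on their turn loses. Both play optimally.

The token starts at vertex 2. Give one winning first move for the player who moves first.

Compute win/loss labels from the base case upward. A position with no move is L. Any other position is W if it can reach an L in one move, else L.
Every edge goes from a vertex to one that appears earlier in the order 7, 6, 1, 5, 3, 4, 2, so processing vertices in that order labels each vertex after all of its successors.
7: no outgoing edge → L
6: can move to 7, which is L ⇒ W
1: can move to 7, which is L ⇒ W
5: the only move is to 6(W), a W ⇒ L
3: can move to 5, which is L ⇒ W
4: the only move is to 1(W), a W ⇒ L
2: can move to 5, which is L ⇒ W
From 2, the L positions reachable in one move are: 5.

Move to 5.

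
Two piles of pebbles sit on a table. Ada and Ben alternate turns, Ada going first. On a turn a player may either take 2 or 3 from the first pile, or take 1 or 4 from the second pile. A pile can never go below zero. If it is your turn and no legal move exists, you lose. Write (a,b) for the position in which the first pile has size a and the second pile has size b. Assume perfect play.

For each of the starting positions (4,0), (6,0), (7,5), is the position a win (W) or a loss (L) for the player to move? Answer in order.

Build the W/L table. Terminal = L. A non-terminal position is W if it has a move to some L; otherwise it is L.
No move ever increases a pile, so every position that can arise here has a ≤ 7 and b ≤ 5; it is enough to label the cells with 0 ≤ a ≤ 7 and 0 ≤ b ≤ 5.
Every move lowers a or b (never raises either), so fill the grid row by row in increasing a, and left to right within a row: each cell's successors are then already labelled.
      b=0  b=1  b=2  b=3  b=4  b=5
a=0:    L    W    L    W    W    L
a=1:    L    W    L    W    W    L
a=2:    W    L    W    L    W    W
a=3:    W    L    W    L    W    W
a=4:    W    W    W    W    L    W
a=5:    L    W    L    W    W    L
a=6:    L    W    L    W    W    L
a=7:    W    L    W    L    W    W
Cells with no legal move (terminal, hence L): (0,0), (1,0).
The remaining L cells, each justified by listing all of its moves:
(0,2): L (sole option (0,1)(W) is W)
(0,5): L (options (0,4)(W), (0,1)(W) are all W)
(1,2): L (sole option (1,1)(W) is W)
(1,5): L (options (1,4)(W), (1,1)(W) are all W)
(2,1): L (options (0,1)(W), (2,0)(W) are all W)
(2,3): L (options (0,3)(W), (2,2)(W) are all W)
(3,1): L (options (1,1)(W), (0,1)(W), (3,0)(W) are all W)
(3,3): L (options (1,3)(W), (0,3)(W), (3,2)(W) are all W)
(4,4): L (options (2,4)(W), (1,4)(W), (4,3)(W), (4,0)(W) are all W)
(5,0): L (options (3,0)(W), (2,0)(W) are all W)
(5,2): L (options (3,2)(W), (2,2)(W), (5,1)(W) are all W)
(5,5): L (options (3,5)(W), (2,5)(W), (5,4)(W), (5,1)(W) are all W)
(6,0): L (options (4,0)(W), (3,0)(W) are all W)
(6,2): L (options (4,2)(W), (3,2)(W), (6,1)(W) are all W)
(6,5): L (options (4,5)(W), (3,5)(W), (6,4)(W), (6,1)(W) are all W)
(7,1): L (options (5,1)(W), (4,1)(W), (7,0)(W) are all W)
(7,3): L (options (5,3)(W), (4,3)(W), (7,2)(W) are all W)
Every other cell has at least one move into one of the L cells above, so it is W.
(4,0): the move to (1,0) reaches an L cell, so W
(6,0): one of the L cells justified above, so L
(7,5): the move to (5,5) reaches an L cell, so W

(4,0): W, (6,0): L, (7,5): W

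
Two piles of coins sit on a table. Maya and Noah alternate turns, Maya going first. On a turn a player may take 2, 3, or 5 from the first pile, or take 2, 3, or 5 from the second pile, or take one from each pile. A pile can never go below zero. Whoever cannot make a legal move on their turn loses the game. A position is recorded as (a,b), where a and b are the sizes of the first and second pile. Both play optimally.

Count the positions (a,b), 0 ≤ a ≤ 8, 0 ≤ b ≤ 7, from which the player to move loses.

19

Classify positions by backward induction: terminal positions (no move available) are L. From any other position, the mover wins iff some move reaches an L.
Every move lowers a or b (never raises either), so fill the grid row by row in increasing a, and left to right within a row: each cell's successors are then already labelled.
      b=0  b=1  b=2  b=3  b=4  b=5  b=6  b=7
a=0:    L    L    W    W    W    W    W    L
a=1:    L    W    W    W    L    W    W    W
a=2:    W    W    L    L    W    W    W    W
a=3:    W    W    L    W    W    W    L    W
a=4:    W    L    W    W    W    L    W    W
a=5:    W    W    W    W    L    L    W    W
a=6:    W    W    W    L    W    W    W    L
a=7:    L    W    W    W    W    W    L    L
a=8:    L    W    W    W    W    W    W    W
Cells with no legal move (terminal, hence L): (0,0), (0,1), (1,0).
The remaining L cells, each justified by listing all of its moves:
(0,7): moves to (0,5)(W), (0,4)(W), (0,2)(W); every one is W ⇒ L
(1,4): moves to (1,2)(W), (1,1)(W), (0,3)(W); every one is W ⇒ L
(2,2): moves to (0,2)(W), (2,0)(W), (1,1)(W); every one is W ⇒ L
(2,3): moves to (0,3)(W), (2,1)(W), (2,0)(W), (1,2)(W); every one is W ⇒ L
(3,2): moves to (1,2)(W), (0,2)(W), (3,0)(W), (2,1)(W); every one is W ⇒ L
(3,6): moves to (1,6)(W), (0,6)(W), (3,4)(W), (3,3)(W), (3,1)(W), (2,5)(W); every one is W ⇒ L
(4,1): moves to (2,1)(W), (1,1)(W), (3,0)(W); every one is W ⇒ L
(4,5): moves to (2,5)(W), (1,5)(W), (4,3)(W), (4,2)(W), (4,0)(W), (3,4)(W); every one is W ⇒ L
(5,4): moves to (3,4)(W), (2,4)(W), (0,4)(W), (5,2)(W), (5,1)(W), (4,3)(W); every one is W ⇒ L
(5,5): moves to (3,5)(W), (2,5)(W), (0,5)(W), (5,3)(W), (5,2)(W), (5,0)(W), (4,4)(W); every one is W ⇒ L
(6,3): moves to (4,3)(W), (3,3)(W), (1,3)(W), (6,1)(W), (6,0)(W), (5,2)(W); every one is W ⇒ L
(6,7): moves to (4,7)(W), (3,7)(W), (1,7)(W), (6,5)(W), (6,4)(W), (6,2)(W), (5,6)(W); every one is W ⇒ L
(7,0): moves to (5,0)(W), (4,0)(W), (2,0)(W); every one is W ⇒ L
(7,6): moves to (5,6)(W), (4,6)(W), (2,6)(W), (7,4)(W), (7,3)(W), (7,1)(W), (6,5)(W); every one is W ⇒ L
(7,7): moves to (5,7)(W), (4,7)(W), (2,7)(W), (7,5)(W), (7,4)(W), (7,2)(W), (6,6)(W); every one is W ⇒ L
(8,0): moves to (6,0)(W), (5,0)(W), (3,0)(W); every one is W ⇒ L
Every other cell has at least one move into one of the L cells above, so it is W.
L cells per row: a=0: 3, a=1: 2, a=2: 2, a=3: 2, a=4: 2, a=5: 2, a=6: 2, a=7: 3, a=8: 1; total 19.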